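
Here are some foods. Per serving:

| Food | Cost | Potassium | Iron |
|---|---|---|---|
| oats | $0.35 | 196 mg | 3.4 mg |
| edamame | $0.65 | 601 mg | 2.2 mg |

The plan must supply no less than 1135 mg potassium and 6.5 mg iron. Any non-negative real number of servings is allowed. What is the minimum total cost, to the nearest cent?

A basic optimal solution has at most two foods positive. Try each food alone and each pair with both targets met exactly.
oats only: max(1135/196, 6.5/3.4) = 5.791 servings → $2.03.
edamame only: max(1135/601, 6.5/2.2) = 2.955 servings → $1.92.
oats + edamame with both tight: 0.8743 servings and 1.603 servings → $1.35.
So the least-cost plan costs $1.35.

$1.35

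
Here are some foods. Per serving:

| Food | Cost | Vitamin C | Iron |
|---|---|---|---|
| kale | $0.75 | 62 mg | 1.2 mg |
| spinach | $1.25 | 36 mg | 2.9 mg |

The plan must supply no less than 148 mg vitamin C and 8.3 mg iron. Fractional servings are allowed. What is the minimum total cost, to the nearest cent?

$3.80

With two linear requirements the optimum uses one or two foods; enumerate the corners.
kale only: max(148/62, 8.3/1.2) = 6.917 servings → $5.19.
spinach only: max(148/36, 8.3/2.9) = 4.111 servings → $5.14.
kale + spinach with both tight: 0.9546 servings and 2.467 servings → $3.80.
Cheapest feasible corner: $3.80.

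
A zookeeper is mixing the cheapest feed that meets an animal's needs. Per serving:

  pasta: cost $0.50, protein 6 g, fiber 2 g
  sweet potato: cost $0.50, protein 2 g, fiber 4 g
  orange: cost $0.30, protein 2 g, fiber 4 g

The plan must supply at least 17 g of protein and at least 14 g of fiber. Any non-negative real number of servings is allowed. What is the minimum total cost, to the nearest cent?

$1.75

pasta only: max(17/6, 14/2) = 7 servings → $3.50.
sweet potato only: max(17/2, 14/4) = 8.5 servings → $4.25.
orange only: max(17/2, 14/4) = 8.5 servings → $2.55.
pasta + sweet potato with both tight: 2 servings and 2.5 servings → $2.25.
pasta + orange with both tight: 2 servings and 2.5 servings → $1.75.
sweet potato + orange (both tight): parallel constraints — no distinct corner.
Cheapest feasible corner: $1.75.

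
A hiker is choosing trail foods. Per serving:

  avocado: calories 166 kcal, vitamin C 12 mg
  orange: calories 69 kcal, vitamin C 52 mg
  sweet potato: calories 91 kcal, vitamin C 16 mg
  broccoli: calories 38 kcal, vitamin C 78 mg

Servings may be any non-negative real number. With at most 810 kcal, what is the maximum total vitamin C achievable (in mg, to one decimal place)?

Vitamin C per kcal: broccoli 2.053, orange 0.7536, sweet potato 0.1758, avocado 0.07229.
With no serving limits, spend the whole calories allowance on broccoli: 810 kcal / 38 kcal × 78 mg = 1662.6 mg.

1662.6 mg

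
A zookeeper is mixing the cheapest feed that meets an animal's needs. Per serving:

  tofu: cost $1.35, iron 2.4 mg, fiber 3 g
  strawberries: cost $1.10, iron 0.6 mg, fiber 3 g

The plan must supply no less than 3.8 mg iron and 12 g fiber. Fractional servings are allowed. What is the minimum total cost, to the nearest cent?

$4.59

An LP optimum is at a vertex; with two nutrient constraints at most two foods are used. Check each candidate.
tofu only: max(3.8/2.4, 12/3) = 4 servings → $5.40.
strawberries only: max(3.8/0.6, 12/3) = 6.333 servings → $6.97.
tofu + strawberries with both tight: 0.7778 servings and 3.222 servings → $4.59.
The minimum over all feasible corners is $4.59.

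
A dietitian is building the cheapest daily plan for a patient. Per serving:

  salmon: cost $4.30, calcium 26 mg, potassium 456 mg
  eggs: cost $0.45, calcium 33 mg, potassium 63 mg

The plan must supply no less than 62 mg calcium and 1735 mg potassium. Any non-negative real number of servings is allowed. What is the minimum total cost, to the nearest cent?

salmon only: max(62/26, 1735/456) = 3.805 servings → $16.36.
eggs only: max(62/33, 1735/63) = 27.54 servings → $12.39.
salmon + eggs: intersection lies outside the first quadrant.
Cheapest feasible corner: $12.39.

$12.39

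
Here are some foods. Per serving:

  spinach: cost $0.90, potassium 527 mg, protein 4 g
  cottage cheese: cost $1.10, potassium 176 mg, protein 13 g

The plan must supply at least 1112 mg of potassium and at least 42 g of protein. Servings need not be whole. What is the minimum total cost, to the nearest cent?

$4.20

A basic optimal solution has at most two foods positive. Try each food alone and each pair with both targets met exactly.
spinach only: max(1112/527, 42/4) = 10.5 servings → $9.45.
cottage cheese only: max(1112/176, 42/13) = 6.318 servings → $6.95.
spinach + cottage cheese with both tight: 1.149 servings and 2.877 servings → $4.20.
So the least-cost plan costs $4.20.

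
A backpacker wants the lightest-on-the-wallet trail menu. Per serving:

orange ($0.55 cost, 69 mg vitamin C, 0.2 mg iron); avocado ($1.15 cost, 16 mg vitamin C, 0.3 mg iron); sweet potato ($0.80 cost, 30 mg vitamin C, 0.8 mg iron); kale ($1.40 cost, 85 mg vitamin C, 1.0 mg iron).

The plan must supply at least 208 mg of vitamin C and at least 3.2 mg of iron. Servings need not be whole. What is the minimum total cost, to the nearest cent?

$3.70

A basic optimal solution has at most two foods positive. Try each food alone and each pair with both targets met exactly.
orange only: max(208/69, 3.2/0.2) = 16 servings → $8.80.
avocado only: max(208/16, 3.2/0.3) = 13 servings → $14.95.
sweet potato only: max(208/30, 3.2/0.8) = 6.933 servings → $5.55.
kale only: max(208/85, 3.2/1.0) = 3.2 servings → $4.48.
orange + avocado with both tight: 0.64 servings and 10.24 servings → $12.13.
orange + sweet potato with both tight: 1.431 servings and 3.642 servings → $3.70.
orange + kale: the both-tight solution has a negative serving — not a feasible corner.
avocado + sweet potato: the both-tight solution has a negative serving — not a feasible corner.
avocado + kale with both tight: 6.737 servings and 1.179 servings → $9.40.
sweet potato + kale with both tight: 1.684 servings and 1.853 servings → $3.94.
Cheapest feasible corner: $3.70.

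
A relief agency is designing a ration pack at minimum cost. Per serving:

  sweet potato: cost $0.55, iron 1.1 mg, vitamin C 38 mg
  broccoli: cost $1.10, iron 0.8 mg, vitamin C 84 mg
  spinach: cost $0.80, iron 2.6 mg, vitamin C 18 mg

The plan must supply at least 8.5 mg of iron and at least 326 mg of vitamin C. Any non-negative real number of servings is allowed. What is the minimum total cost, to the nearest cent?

$4.65

For a min-cost LP with two ≥-constraints, a basic feasible solution has at most two positive variables.
sweet potato only: max(8.5/1.1, 326/38) = 8.579 servings → $4.72.
broccoli only: max(8.5/0.8, 326/84) = 10.62 servings → $11.69.
spinach only: max(8.5/2.6, 326/18) = 18.11 servings → $14.49.
sweet potato + broccoli with both tight: 7.31 servings and 0.5742 servings → $4.65.
sweet potato + spinach with both targets exact would need a negative amount; discard.
broccoli + spinach with both tight: 3.405 servings and 2.222 servings → $5.52.
So the least-cost plan costs $4.65.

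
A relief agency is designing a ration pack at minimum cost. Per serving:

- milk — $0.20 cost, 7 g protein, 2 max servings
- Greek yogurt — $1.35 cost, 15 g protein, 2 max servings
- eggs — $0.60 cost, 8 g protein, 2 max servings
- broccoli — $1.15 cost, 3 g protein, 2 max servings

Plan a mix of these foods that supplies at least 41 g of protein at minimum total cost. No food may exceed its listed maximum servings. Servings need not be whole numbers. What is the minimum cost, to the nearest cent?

$2.59

Cost per g of protein: milk $0.0286, eggs $0.0750, Greek yogurt $0.0900, broccoli $0.3833.
Take 2 servings of milk: +14.0 g protein for $0.40 (total $0.40, still need 27.0 g).
Take 2 servings of eggs: +16.0 g protein for $1.20 (total $1.60, still need 11.0 g).
Take 0.7333 servings of Greek yogurt: +11.0 g protein for $0.99 (total $2.59, still need 0.0 g).
Filling from the cheapest source first is optimal under one linear minimum: $2.59.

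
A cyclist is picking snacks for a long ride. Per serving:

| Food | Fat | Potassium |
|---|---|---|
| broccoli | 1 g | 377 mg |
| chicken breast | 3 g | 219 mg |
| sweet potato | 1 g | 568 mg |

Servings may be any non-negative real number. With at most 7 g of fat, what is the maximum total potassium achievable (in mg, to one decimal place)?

Potassium per g fat: sweet potato 568, broccoli 377, chicken breast 73.
With no serving limits, spend the whole fat allowance on sweet potato: 7 g / 1 g × 568 mg = 3976.0 mg.

3976.0 mg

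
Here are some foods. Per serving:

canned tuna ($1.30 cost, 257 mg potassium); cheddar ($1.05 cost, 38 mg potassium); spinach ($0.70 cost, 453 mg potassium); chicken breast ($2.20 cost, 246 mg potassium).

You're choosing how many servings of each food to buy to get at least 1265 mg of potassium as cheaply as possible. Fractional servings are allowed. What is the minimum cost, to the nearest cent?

$1.95

Cost per mg of potassium: spinach $0.0015, canned tuna $0.0051, chicken breast $0.0089, cheddar $0.0276.
With no serving limits, use only spinach: 1265 mg / 453 mg = 2.792 servings × $0.70 = $1.95.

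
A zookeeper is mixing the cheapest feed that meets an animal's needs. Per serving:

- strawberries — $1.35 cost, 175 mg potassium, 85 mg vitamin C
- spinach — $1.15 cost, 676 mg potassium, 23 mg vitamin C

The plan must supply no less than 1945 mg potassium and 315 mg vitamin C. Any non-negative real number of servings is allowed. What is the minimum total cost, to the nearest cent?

$6.62

Minimising a linear cost over {potassium ≥ 1945, vitamin C ≥ 315, servings ≥ 0} — the optimum is at a vertex, using one or two foods.
strawberries only: max(1945/175, 315/85) = 11.11 servings → $15.00.
spinach only: max(1945/676, 315/23) = 13.7 servings → $15.75.
strawberries + spinach with both tight: 3.148 servings and 2.062 servings → $6.62.
Cheapest feasible corner: $6.62.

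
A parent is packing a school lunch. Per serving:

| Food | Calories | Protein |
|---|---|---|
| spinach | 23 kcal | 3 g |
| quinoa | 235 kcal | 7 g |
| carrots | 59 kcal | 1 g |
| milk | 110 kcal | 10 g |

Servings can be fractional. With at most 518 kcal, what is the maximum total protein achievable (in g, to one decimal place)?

67.6 g

Protein per kcal: spinach 0.1304, milk 0.09091, quinoa 0.02979, carrots 0.01695.
With no serving limits, spend the whole calories allowance on spinach: 518 kcal / 23 kcal × 3 g = 67.6 g.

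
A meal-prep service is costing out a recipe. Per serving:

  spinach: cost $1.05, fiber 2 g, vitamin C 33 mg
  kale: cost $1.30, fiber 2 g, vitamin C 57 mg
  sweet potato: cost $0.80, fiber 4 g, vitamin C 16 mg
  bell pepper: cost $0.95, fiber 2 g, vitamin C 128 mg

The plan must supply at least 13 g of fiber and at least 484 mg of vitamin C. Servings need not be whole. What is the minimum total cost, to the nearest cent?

A basic optimal solution has at most two foods positive. Try each food alone and each pair with both targets met exactly.
spinach only: max(13/2, 484/33) = 14.67 servings → $15.40.
kale only: max(13/2, 484/57) = 8.491 servings → $11.04.
sweet potato only: max(13/4, 484/16) = 30.25 servings → $24.20.
bell pepper only: max(13/2, 484/128) = 6.5 servings → $6.17.
spinach + kale: the both-tight solution has a negative serving — not a feasible corner.
spinach + sweet potato: intersection lies outside the first quadrant.
spinach + bell pepper with both tight: 3.663 servings and 2.837 servings → $6.54.
kale + sweet potato with both targets exact would need a negative amount; discard.
kale + bell pepper with both tight: 4.901 servings and 1.599 servings → $7.89.
sweet potato + bell pepper with both tight: 1.45 servings and 3.6 servings → $4.58.
Cheapest feasible corner: $4.58.

$4.58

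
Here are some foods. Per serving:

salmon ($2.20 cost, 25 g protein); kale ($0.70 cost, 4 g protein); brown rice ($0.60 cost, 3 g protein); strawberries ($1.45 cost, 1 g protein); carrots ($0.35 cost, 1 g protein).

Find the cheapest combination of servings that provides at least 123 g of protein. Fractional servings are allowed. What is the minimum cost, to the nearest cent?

$10.82

Cost per g of protein: salmon $0.0880, kale $0.1750, brown rice $0.2000, carrots $0.3500, strawberries $1.4500.
With no serving limits, use only salmon: 123 g / 25 g = 4.92 servings × $2.20 = $10.82.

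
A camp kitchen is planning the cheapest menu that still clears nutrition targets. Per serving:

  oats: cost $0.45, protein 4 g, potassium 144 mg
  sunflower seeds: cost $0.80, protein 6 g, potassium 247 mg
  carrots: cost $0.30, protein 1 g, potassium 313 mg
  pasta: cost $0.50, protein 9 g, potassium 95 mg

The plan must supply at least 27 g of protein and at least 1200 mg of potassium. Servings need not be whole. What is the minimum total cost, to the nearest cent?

With two linear requirements the optimum uses one or two foods; enumerate the corners.
oats only: max(27/4, 1200/144) = 8.333 servings → $3.75.
sunflower seeds only: max(27/6, 1200/247) = 4.858 servings → $3.89.
carrots only: max(27/1, 1200/313) = 27 servings → $8.10.
pasta only: max(27/9, 1200/95) = 12.63 servings → $6.32.
oats + sunflower seeds: the both-tight solution has a negative serving — not a feasible corner.
oats + carrots with both tight: 6.544 servings and 0.8231 servings → $3.19.
oats + pasta: intersection lies outside the first quadrant.
sunflower seeds + carrots with both tight: 4.446 servings and 0.3256 servings → $3.65.
sunflower seeds + pasta: intersection lies outside the first quadrant.
carrots + pasta with both tight: 3.025 servings and 2.664 servings → $2.24.
Cheapest feasible corner: $2.24.

$2.24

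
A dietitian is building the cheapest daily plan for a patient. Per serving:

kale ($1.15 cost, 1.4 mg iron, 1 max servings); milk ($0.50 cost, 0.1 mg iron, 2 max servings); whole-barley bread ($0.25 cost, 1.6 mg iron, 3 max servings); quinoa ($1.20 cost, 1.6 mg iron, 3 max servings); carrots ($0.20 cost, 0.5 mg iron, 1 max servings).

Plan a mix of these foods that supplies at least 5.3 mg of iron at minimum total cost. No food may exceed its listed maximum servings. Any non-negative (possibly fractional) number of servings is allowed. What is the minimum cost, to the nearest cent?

$0.95

Cost per mg of iron: whole-barley bread $0.1562, carrots $0.4000, quinoa $0.7500, kale $0.8214, milk $5.0000.
Take 3 servings of whole-barley bread: +4.8 mg iron for $0.75 (total $0.75, still need 0.5 mg).
Take 1 serving of carrots: +0.5 mg iron for $0.20 (total $0.95, still need 0.0 mg).
Greedy by cheapest-per-mg is optimal for a single linear constraint, so the minimum cost is $0.95.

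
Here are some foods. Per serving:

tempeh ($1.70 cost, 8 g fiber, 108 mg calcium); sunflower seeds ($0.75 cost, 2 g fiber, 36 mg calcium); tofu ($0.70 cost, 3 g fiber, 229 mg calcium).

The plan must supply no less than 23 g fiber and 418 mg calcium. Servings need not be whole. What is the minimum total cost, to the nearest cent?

An LP optimum is at a vertex; with two nutrient constraints at most two foods are used. Check each candidate.
tempeh only: max(23/8, 418/108) = 3.87 servings → $6.58.
sunflower seeds only: max(23/2, 418/36) = 11.61 servings → $8.71.
tofu only: max(23/3, 418/229) = 7.667 servings → $5.37.
tempeh + sunflower seeds: the both-tight solution has a negative serving — not a feasible corner.
tempeh + tofu with both tight: 2.661 servings and 0.5703 servings → $4.92.
sunflower seeds + tofu with both tight: 11.47 servings and 0.02286 servings → $8.62.
So the least-cost plan costs $4.92.

$4.92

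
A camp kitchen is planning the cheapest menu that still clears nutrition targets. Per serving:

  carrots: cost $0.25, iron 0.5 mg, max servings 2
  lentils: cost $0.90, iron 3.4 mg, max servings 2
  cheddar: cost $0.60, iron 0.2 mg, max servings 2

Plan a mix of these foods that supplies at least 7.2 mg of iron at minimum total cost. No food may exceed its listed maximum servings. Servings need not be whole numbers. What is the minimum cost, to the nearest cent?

$2.00

Cost per mg of iron: lentils $0.2647, carrots $0.5000, cheddar $3.0000.
Take 2 servings of lentils: +6.8 mg iron for $1.80 (total $1.80, still need 0.4 mg).
Take 0.8 servings of carrots: +0.4 mg iron for $0.20 (total $2.00, still need 0.0 mg).
Filling from the cheapest source first is optimal under one linear minimum: $2.00.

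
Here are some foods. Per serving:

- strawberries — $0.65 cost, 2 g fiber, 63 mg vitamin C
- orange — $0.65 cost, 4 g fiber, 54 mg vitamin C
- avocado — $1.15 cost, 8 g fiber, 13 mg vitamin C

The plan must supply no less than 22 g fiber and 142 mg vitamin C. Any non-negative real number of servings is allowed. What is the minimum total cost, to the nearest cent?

With two linear requirements the optimum uses one or two foods; enumerate the corners.
strawberries only: max(22/2, 142/63) = 11 servings → $7.15.
orange only: max(22/4, 142/54) = 5.5 servings → $3.58.
avocado only: max(22/8, 142/13) = 10.92 servings → $12.56.
strawberries + orange: the both-tight solution has a negative serving — not a feasible corner.
strawberries + avocado with both tight: 1.778 servings and 2.305 servings → $3.81.
orange + avocado with both tight: 2.237 servings and 1.632 servings → $3.33.
The minimum over all feasible corners is $3.33.

$3.33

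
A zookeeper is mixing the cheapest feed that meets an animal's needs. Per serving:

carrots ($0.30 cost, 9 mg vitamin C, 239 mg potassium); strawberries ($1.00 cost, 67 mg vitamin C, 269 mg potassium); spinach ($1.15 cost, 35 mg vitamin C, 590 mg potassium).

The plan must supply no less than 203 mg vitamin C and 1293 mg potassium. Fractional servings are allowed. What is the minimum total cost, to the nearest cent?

This is a tiny linear program; its minimum lies at a vertex of the feasible set. List the vertices and price them.
carrots only: max(203/9, 1293/239) = 22.56 servings → $6.77.
strawberries only: max(203/67, 1293/269) = 4.807 servings → $4.81.
spinach only: max(203/35, 1293/590) = 5.8 servings → $6.67.
carrots + strawberries with both tight: 2.356 servings and 2.713 servings → $3.42.
carrots + spinach: intersection lies outside the first quadrant.
strawberries + spinach with both tight: 2.474 servings and 1.063 servings → $3.70.
The minimum over all feasible corners is $3.42.

$3.42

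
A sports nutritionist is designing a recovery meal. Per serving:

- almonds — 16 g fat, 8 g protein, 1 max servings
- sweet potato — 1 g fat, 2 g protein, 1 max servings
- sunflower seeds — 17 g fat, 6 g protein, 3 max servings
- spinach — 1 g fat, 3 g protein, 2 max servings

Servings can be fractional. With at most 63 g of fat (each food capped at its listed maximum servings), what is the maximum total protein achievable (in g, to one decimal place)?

Protein per g fat: spinach 3, sweet potato 2, almonds 0.5, sunflower seeds 0.3529.
Take 2 servings of spinach: uses 2 g fat, +6.0 g protein (running total 6.0 g).
Take 1 serving of sweet potato: uses 1 g fat, +2.0 g protein (running total 8.0 g).
Take 1 serving of almonds: uses 16 g fat, +8.0 g protein (running total 16.0 g).
Take 2.588 servings of sunflower seeds: uses 44 g fat, +15.5 g protein (running total 31.5 g).
Filling greedily by protein-per-g fat is optimal for one linear limit, giving 31.5 g.

31.5 g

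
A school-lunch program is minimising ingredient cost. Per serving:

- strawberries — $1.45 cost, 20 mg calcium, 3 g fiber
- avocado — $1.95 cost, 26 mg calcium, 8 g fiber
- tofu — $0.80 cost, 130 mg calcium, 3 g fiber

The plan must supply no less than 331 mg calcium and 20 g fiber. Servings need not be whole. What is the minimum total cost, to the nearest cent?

$5.03

The cheapest plan sits at a corner of the feasible region — with two constraints it uses at most two foods.
strawberries only: max(331/20, 20/3) = 16.55 servings → $24.00.
avocado only: max(331/26, 20/8) = 12.73 servings → $24.82.
tofu only: max(331/130, 20/3) = 6.667 servings → $5.33.
strawberries + avocado: the both-tight solution has a negative serving — not a feasible corner.
strawberries + tofu with both tight: 4.87 servings and 1.797 servings → $8.50.
avocado + tofu with both tight: 1.67 servings and 2.212 servings → $5.03.
Cheapest feasible corner: $5.03.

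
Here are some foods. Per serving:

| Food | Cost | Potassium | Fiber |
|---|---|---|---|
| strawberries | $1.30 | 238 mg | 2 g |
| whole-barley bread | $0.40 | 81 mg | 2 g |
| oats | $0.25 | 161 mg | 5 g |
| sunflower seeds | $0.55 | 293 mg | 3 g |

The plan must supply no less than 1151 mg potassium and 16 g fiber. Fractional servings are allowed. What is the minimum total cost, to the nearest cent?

The cheapest plan sits at a corner of the feasible region — with two constraints it uses at most two foods.
strawberries only: max(1151/238, 16/2) = 8 servings → $10.40.
whole-barley bread only: max(1151/81, 16/2) = 14.21 servings → $5.68.
oats only: max(1151/161, 16/5) = 7.149 servings → $1.79.
sunflower seeds only: max(1151/293, 16/3) = 5.333 servings → $2.93.
strawberries + whole-barley bread with both tight: 3.204 servings and 4.796 servings → $6.08.
strawberries + oats with both tight: 3.662 servings and 1.735 servings → $5.19.
strawberries + sunflower seeds: intersection lies outside the first quadrant.
whole-barley bread + oats with both targets exact would need a negative amount; discard.
whole-barley bread + sunflower seeds with both tight: 3.601 servings and 2.933 servings → $3.05.
oats + sunflower seeds with both tight: 1.258 servings and 3.237 servings → $2.09.
So the least-cost plan costs $1.79.

$1.79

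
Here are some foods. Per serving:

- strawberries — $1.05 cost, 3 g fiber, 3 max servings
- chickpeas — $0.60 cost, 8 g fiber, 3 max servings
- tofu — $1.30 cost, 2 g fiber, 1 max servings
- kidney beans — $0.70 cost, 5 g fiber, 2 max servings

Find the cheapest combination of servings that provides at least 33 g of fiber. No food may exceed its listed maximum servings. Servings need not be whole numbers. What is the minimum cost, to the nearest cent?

$3.06

Cost per g of fiber: chickpeas $0.0750, kidney beans $0.1400, strawberries $0.3500, tofu $0.6500.
Take 3 servings of chickpeas: +24.0 g fiber for $1.80 (total $1.80, still need 9.0 g).
Take 1.8 servings of kidney beans: +9.0 g fiber for $1.26 (total $3.06, still need 0.0 g).
Filling from the cheapest source first is optimal under one linear minimum: $3.06.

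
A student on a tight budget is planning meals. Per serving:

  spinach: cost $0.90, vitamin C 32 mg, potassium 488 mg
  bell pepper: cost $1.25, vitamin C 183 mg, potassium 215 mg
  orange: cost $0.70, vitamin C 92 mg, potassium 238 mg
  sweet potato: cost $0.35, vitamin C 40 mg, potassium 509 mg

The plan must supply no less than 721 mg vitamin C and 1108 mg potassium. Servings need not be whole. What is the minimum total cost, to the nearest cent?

spinach only: max(721/32, 1108/488) = 22.53 servings → $20.28.
bell pepper only: max(721/183, 1108/215) = 5.153 servings → $6.44.
orange only: max(721/92, 1108/238) = 7.837 servings → $5.49.
sweet potato only: max(721/40, 1108/509) = 18.02 servings → $6.31.
spinach + bell pepper with both tight: 0.5793 servings and 3.839 servings → $5.32.
spinach + orange: intersection lies outside the first quadrant.
spinach + sweet potato: the both-tight solution has a negative serving — not a feasible corner.
bell pepper + orange with both tight: 2.93 servings and 2.008 servings → $5.07.
bell pepper + sweet potato with both tight: 3.816 servings and 0.5648 servings → $4.97.
orange + sweet potato with both targets exact would need a negative amount; discard.
The minimum over all feasible corners is $4.97.

$4.97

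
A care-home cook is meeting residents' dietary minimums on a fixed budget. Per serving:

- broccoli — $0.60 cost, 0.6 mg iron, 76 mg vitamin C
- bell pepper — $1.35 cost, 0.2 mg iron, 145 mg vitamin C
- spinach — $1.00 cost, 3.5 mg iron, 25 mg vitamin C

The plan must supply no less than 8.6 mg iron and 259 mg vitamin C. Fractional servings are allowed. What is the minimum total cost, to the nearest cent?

broccoli only: max(8.6/0.6, 259/76) = 14.33 servings → $8.60.
bell pepper only: max(8.6/0.2, 259/145) = 43 servings → $58.05.
spinach only: max(8.6/3.5, 259/25) = 10.36 servings → $10.36.
broccoli + bell pepper: the both-tight solution has a negative serving — not a feasible corner.
broccoli + spinach with both tight: 2.755 servings and 1.985 servings → $3.64.
bell pepper + spinach with both tight: 1.376 servings and 2.379 servings → $4.24.
The minimum over all feasible corners is $3.64.

$3.64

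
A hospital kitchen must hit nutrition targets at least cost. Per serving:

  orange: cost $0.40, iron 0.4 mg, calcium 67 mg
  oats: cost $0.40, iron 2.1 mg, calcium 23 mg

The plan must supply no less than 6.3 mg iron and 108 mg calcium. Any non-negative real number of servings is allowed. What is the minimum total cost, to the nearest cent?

Check every corner: each single food scaled to meet both minima, and each pair solved so both constraints bind.
orange only: max(6.3/0.4, 108/67) = 15.75 servings → $6.30.
oats only: max(6.3/2.1, 108/23) = 4.696 servings → $1.88.
orange + oats with both tight: 0.6228 servings and 2.881 servings → $1.40.
The minimum over all feasible corners is $1.40.

$1.40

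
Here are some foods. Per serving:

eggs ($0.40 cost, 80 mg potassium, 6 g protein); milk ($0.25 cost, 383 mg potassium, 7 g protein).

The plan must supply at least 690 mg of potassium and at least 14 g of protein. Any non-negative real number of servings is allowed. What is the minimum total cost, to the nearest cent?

$0.50

This is a tiny linear program; its minimum lies at a vertex of the feasible set. List the vertices and price them.
eggs only: max(690/80, 14/6) = 8.625 servings → $3.45.
milk only: max(690/383, 14/7) = 2 servings → $0.50.
eggs + milk with both tight: 0.3061 servings and 1.738 servings → $0.56.
Cheapest feasible corner: $0.50.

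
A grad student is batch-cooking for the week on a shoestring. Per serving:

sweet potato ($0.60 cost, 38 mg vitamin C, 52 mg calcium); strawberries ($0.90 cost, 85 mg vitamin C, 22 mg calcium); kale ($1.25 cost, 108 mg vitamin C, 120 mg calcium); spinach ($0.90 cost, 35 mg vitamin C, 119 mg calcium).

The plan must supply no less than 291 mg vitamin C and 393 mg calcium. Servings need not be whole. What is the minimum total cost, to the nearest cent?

$3.80

An LP optimum is at a vertex; with two nutrient constraints at most two foods are used. Check each candidate.
sweet potato only: max(291/38, 393/52) = 7.658 servings → $4.59.
strawberries only: max(291/85, 393/22) = 17.86 servings → $16.08.
kale only: max(291/108, 393/120) = 3.275 servings → $4.09.
spinach only: max(291/35, 393/119) = 8.314 servings → $7.48.
sweet potato + strawberries with both tight: 7.534 servings and 0.05525 servings → $4.57.
sweet potato + kale with both tight: 7.125 servings and 0.1875 servings → $4.51.
sweet potato + spinach: the both-tight solution has a negative serving — not a feasible corner.
strawberries + kale: intersection lies outside the first quadrant.
strawberries + spinach with both tight: 2.234 servings and 2.89 servings → $4.61.
kale + spinach with both tight: 2.413 servings and 0.8696 servings → $3.80.
So the least-cost plan costs $3.80.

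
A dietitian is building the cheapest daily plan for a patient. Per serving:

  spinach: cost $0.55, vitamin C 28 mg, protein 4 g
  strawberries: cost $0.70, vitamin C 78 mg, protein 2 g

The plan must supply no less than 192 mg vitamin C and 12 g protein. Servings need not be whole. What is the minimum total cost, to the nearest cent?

For a min-cost LP with two ≥-constraints, a basic feasible solution has at most two positive variables.
spinach only: max(192/28, 12/4) = 6.857 servings → $3.77.
strawberries only: max(192/78, 12/2) = 6 servings → $4.20.
spinach + strawberries with both tight: 2.156 servings and 1.688 servings → $2.37.
Cheapest feasible corner: $2.37.

$2.37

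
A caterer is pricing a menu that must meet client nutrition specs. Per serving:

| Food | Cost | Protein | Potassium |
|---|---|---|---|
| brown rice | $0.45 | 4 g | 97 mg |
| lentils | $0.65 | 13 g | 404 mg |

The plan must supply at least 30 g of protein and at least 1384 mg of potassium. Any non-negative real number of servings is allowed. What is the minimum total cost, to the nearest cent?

brown rice only: max(30/4, 1384/97) = 14.27 servings → $6.42.
lentils only: max(30/13, 1384/404) = 3.426 servings → $2.23.
brown rice + lentils with both targets exact would need a negative amount; discard.
The minimum over all feasible corners is $2.23.

$2.23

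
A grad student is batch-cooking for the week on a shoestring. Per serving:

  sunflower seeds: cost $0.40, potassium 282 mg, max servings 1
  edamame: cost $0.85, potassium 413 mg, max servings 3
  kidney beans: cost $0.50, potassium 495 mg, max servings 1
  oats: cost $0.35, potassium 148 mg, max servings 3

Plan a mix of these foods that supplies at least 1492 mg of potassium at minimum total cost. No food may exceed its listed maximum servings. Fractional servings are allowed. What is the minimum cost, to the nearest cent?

$2.37

Cost per mg of potassium: kidney beans $0.0010, sunflower seeds $0.0014, edamame $0.0021, oats $0.0024.
Take 1 serving of kidney beans: +495.0 mg potassium for $0.50 (total $0.50, still need 997.0 mg).
Take 1 serving of sunflower seeds: +282.0 mg potassium for $0.40 (total $0.90, still need 715.0 mg).
Take 1.731 servings of edamame: +715.0 mg potassium for $1.47 (total $2.37, still need 0.0 mg).
Filling from the cheapest source first is optimal under one linear minimum: $2.37.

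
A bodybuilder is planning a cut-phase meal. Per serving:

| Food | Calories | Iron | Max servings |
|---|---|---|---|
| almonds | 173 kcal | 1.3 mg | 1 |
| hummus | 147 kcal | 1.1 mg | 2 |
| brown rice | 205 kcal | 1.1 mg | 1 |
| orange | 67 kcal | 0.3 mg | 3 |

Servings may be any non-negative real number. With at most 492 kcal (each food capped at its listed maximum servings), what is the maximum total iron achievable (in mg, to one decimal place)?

3.6 mg

Iron per kcal: almonds 0.007514, hummus 0.007483, brown rice 0.005366, orange 0.004478.
Take 1 serving of almonds: uses 173 kcal, +1.3 mg iron (running total 1.3 mg).
Take 2 servings of hummus: uses 294 kcal, +2.2 mg iron (running total 3.5 mg).
Take 0.122 servings of brown rice: uses 25 kcal, +0.1 mg iron (running total 3.6 mg).
Greedy by best ratio exhausts the calories allowance optimally: 3.6 mg.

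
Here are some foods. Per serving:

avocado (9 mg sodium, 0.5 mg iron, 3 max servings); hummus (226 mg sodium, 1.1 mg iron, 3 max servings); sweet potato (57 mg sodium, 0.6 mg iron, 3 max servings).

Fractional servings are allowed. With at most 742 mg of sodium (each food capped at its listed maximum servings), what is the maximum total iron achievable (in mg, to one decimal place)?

Iron per mg sodium: avocado 0.05556, sweet potato 0.01053, hummus 0.004867.
Take 3 servings of avocado: uses 27 mg sodium, +1.5 mg iron (running total 1.5 mg).
Take 3 servings of sweet potato: uses 171 mg sodium, +1.8 mg iron (running total 3.3 mg).
Take 2.407 servings of hummus: uses 544 mg sodium, +2.6 mg iron (running total 5.9 mg).
Greedy by best ratio exhausts the sodium allowance optimally: 5.9 mg.

5.9 mg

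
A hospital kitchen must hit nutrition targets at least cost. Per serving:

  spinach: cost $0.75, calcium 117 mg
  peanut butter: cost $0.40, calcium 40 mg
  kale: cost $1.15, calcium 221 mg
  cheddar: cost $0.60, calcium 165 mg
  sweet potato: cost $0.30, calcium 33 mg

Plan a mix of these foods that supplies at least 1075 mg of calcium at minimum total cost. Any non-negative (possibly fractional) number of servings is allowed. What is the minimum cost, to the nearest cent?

$3.91

Cost per mg of calcium: cheddar $0.0036, kale $0.0052, spinach $0.0064, sweet potato $0.0091, peanut butter $0.0100.
With no serving limits, use only cheddar: 1075 mg / 165 mg = 6.515 servings × $0.60 = $3.91.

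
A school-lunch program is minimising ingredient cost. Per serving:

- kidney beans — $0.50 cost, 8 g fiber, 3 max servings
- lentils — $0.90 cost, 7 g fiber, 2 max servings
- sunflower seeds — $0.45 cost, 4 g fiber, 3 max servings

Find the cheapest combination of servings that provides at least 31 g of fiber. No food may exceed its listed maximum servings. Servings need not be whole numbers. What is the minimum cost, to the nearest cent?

Cost per g of fiber: kidney beans $0.0625, sunflower seeds $0.1125, lentils $0.1286.
Take 3 servings of kidney beans: +24.0 g fiber for $1.50 (total $1.50, still need 7.0 g).
Take 1.75 servings of sunflower seeds: +7.0 g fiber for $0.79 (total $2.29, still need 0.0 g).
Filling from the cheapest source first is optimal under one linear minimum: $2.29.

$2.29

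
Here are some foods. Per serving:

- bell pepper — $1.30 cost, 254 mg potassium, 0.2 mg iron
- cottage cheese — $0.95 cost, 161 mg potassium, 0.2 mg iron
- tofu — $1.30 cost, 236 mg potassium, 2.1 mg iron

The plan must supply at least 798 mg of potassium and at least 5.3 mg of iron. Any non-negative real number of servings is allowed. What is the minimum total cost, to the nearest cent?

At the optimum either one food covers both requirements or two foods hit both targets exactly; no other combination can be cheaper.
bell pepper only: max(798/254, 5.3/0.2) = 26.5 servings → $34.45.
cottage cheese only: max(798/161, 5.3/0.2) = 26.5 servings → $25.18.
tofu only: max(798/236, 5.3/2.1) = 3.381 servings → $4.40.
bell pepper + cottage cheese: intersection lies outside the first quadrant.
bell pepper + tofu with both tight: 0.8741 servings and 2.441 servings → $4.31.
cottage cheese + tofu with both tight: 1.461 servings and 2.385 servings → $4.49.
So the least-cost plan costs $4.31.

$4.31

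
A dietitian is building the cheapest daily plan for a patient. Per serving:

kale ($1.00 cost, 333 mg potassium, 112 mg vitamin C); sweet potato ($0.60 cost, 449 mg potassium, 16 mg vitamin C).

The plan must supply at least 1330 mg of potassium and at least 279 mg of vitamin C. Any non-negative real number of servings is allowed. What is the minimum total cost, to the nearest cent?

$3.06

Compare the cost at each extreme point of the feasible region.
kale only: max(1330/333, 279/112) = 3.994 servings → $3.99.
sweet potato only: max(1330/449, 279/16) = 17.44 servings → $10.46.
kale + sweet potato with both tight: 2.313 servings and 1.247 servings → $3.06.
So the least-cost plan costs $3.06.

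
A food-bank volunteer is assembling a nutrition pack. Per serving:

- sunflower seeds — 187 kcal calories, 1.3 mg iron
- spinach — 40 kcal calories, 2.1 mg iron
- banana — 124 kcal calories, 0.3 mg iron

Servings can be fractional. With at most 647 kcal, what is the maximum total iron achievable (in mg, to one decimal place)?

34.0 mg

Iron per kcal: spinach 0.0525, sunflower seeds 0.006952, banana 0.002419.
With no serving limits, spend the whole calories allowance on spinach: 647 kcal / 40 kcal × 2.1 mg = 34.0 mg.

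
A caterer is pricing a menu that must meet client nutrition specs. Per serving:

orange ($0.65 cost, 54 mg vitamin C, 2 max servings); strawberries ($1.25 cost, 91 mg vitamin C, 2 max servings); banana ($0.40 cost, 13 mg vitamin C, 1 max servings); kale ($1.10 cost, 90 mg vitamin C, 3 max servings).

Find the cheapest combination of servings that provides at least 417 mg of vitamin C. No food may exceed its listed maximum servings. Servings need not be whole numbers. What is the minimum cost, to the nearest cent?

Cost per mg of vitamin C: orange $0.0120, kale $0.0122, strawberries $0.0137, banana $0.0308.
Take 2 servings of orange: +108.0 mg vitamin C for $1.30 (total $1.30, still need 309.0 mg).
Take 3 servings of kale: +270.0 mg vitamin C for $3.30 (total $4.60, still need 39.0 mg).
Take 0.4286 servings of strawberries: +39.0 mg vitamin C for $0.54 (total $5.14, still need 0.0 mg).
Filling from the cheapest source first is optimal under one linear minimum: $5.14.

$5.14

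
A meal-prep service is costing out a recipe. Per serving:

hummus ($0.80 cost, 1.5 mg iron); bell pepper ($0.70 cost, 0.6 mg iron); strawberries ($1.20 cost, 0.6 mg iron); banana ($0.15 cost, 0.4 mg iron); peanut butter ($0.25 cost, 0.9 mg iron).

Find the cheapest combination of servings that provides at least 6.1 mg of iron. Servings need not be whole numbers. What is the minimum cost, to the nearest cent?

Cost per mg of iron: peanut butter $0.2778, banana $0.3750, hummus $0.5333, bell pepper $1.1667, strawberries $2.0000.
With no serving limits, use only peanut butter: 6.1 mg / 0.9 mg = 6.778 servings × $0.25 = $1.69.

$1.69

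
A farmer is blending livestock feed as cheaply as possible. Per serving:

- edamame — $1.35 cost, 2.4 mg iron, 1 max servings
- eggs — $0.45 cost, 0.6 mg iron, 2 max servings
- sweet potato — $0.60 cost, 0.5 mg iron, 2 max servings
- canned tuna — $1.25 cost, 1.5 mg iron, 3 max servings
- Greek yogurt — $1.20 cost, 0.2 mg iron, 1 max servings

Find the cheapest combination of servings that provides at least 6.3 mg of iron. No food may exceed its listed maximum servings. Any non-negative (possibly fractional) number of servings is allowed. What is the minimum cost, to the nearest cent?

$4.50

Cost per mg of iron: edamame $0.5625, eggs $0.7500, canned tuna $0.8333, sweet potato $1.2000, Greek yogurt $6.0000.
Take 1 serving of edamame: +2.4 mg iron for $1.35 (total $1.35, still need 3.9 mg).
Take 2 servings of eggs: +1.2 mg iron for $0.90 (total $2.25, still need 2.7 mg).
Take 1.8 servings of canned tuna: +2.7 mg iron for $2.25 (total $4.50, still need 0.0 mg).
Filling from the cheapest source first is optimal under one linear minimum: $4.50.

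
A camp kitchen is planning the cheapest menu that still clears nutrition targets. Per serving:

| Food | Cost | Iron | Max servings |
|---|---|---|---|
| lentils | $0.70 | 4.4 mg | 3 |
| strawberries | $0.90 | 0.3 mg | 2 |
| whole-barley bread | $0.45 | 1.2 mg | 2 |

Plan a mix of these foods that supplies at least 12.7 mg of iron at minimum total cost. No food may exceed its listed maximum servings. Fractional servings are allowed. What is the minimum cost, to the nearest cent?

$2.02

Cost per mg of iron: lentils $0.1591, whole-barley bread $0.3750, strawberries $3.0000.
Take 2.886 servings of lentils: +12.7 mg iron for $2.02 (total $2.02, still need 0.0 mg).
Greedy by cheapest-per-mg is optimal for a single linear constraint, so the minimum cost is $2.02.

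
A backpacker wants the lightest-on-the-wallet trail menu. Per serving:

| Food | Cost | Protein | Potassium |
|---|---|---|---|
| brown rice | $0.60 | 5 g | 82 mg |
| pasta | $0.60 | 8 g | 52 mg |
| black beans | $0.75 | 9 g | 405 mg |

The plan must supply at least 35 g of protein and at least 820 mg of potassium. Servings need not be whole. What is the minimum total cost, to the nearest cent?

Two binding constraints pin down two serving amounts, so the optimal mix uses at most two foods. The candidates are each food alone (scaled to the tighter of protein/potassium) and each pair with both constraints tight.
brown rice only: max(35/5, 820/82) = 10 servings → $6.00.
pasta only: max(35/8, 820/52) = 15.77 servings → $9.46.
black beans only: max(35/9, 820/405) = 3.889 servings → $2.92.
brown rice + pasta: the both-tight solution has a negative serving — not a feasible corner.
brown rice + black beans with both tight: 5.28 servings and 0.9557 servings → $3.88.
pasta + black beans with both tight: 2.451 servings and 1.71 servings → $2.75.
Cheapest feasible corner: $2.75.

$2.75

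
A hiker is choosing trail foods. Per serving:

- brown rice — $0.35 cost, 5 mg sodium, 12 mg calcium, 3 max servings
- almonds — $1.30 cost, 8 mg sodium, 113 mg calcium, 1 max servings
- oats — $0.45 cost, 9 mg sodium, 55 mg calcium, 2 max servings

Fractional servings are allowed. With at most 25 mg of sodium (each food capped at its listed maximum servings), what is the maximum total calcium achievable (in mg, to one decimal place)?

Calcium per mg sodium: almonds 14.12, oats 6.111, brown rice 2.4.
Take 1 serving of almonds: uses 8 mg sodium, +113.0 mg calcium (running total 113.0 mg).
Take 1.889 servings of oats: uses 17 mg sodium, +103.9 mg calcium (running total 216.9 mg).
Greedy by best ratio exhausts the sodium allowance optimally: 216.9 mg.

216.9 mg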